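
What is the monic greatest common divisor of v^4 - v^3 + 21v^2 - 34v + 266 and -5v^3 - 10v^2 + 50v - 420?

Repeated division with remainder:
  v^4 - v^3 + 21v^2 - 34v + 266 = (-(1/5)v + 3/5)(-5v^3 - 10v^2 + 50v - 420) + (37v^2 - 148v + 518)
  -5v^3 - 10v^2 + 50v - 420 = (-(5/37)v - 30/37)(37v^2 - 148v + 518) + (0)
Last nonzero remainder: 37v^2 - 148v + 518. Dividing through by 37 gives the monic gcd v^2 - 4v + 14.

v^2 - 4v + 14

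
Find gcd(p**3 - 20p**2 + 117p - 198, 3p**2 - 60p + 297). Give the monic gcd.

Euclidean algorithm in ℚ[p]:
  p**3 - 20p**2 + 117p - 198 = ((1/3)p)(3p**2 - 60p + 297) + (18p - 198)
  3p**2 - 60p + 297 = ((1/6)p - 3/2)(18p - 198) + (0)
Last nonzero remainder: 18p - 198. Dividing through by 18 gives the monic gcd p - 11.

p - 11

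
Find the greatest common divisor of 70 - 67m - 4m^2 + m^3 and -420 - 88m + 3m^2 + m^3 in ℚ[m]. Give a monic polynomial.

Repeated division with remainder:
  m^3 - 4m^2 - 67m + 70 = (m^3 + 3m^2 - 88m - 420) + (-7m^2 + 21m + 490)
  m^3 + 3m^2 - 88m - 420 = (-(1/7)m - 6/7)(-7m^2 + 21m + 490) + (0)
Last nonzero remainder: -7m^2 + 21m + 490. Dividing through by -7 gives the monic gcd m^2 - 3m - 70.

-70 - 3m + m^2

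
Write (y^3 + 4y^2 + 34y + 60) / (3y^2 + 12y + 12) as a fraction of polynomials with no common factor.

(y^2 + 2y + 30)/(3y + 6)

Apply the Euclidean algorithm:
  y^3 + 4y^2 + 34y + 60 = ((1/3)y)(3y^2 + 12y + 12) + (30y + 60)
  3y^2 + 12y + 12 = ((1/10)y + 1/5)(30y + 60) + (0)
Last nonzero remainder: 30y + 60. Dividing through by 30 gives the monic gcd y + 2.
Cancel y + 2 from numerator and denominator to get the reduced form.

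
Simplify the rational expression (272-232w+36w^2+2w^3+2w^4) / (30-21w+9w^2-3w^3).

Euclidean algorithm in ℚ[w]:
  2w^4+2w^3+36w^2-232w+272 = (-(2/3)w-8/3)(-3w^3+9w^2-21w+30) + (46w^2-268w+352)
  -3w^3+9w^2-21w+30 = (-(3/46)w-195/1058)(46w^2-268w+352) + (-(25095/529)w+50190/529)
  46w^2-268w+352 = (-(24334/25095)w+93104/25095)(-(25095/529)w+50190/529) + (0)
Last nonzero remainder: -(25095/529)w+50190/529. Dividing through by -25095/529 gives the monic gcd w-2.
Cancel w-2 from numerator and denominator to get the reduced form.

(136-48w-6w^2-2w^3)/(15-3w+3w^2)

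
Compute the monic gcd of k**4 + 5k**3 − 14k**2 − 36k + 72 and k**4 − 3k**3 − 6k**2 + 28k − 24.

k**3 − k**2 − 8k + 12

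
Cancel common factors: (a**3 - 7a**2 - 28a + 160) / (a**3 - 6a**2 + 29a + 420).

Euclidean algorithm in ℚ[a]:
  a**3 - 7a**2 - 28a + 160 = (a**3 - 6a**2 + 29a + 420) + (-a**2 - 57a - 260)
  a**3 - 6a**2 + 29a + 420 = (-a + 63)(-a**2 - 57a - 260) + (3360a + 16800)
  -a**2 - 57a - 260 = (-(1/3360)a - 13/840)(3360a + 16800) + (0)
Last nonzero remainder: 3360a + 16800. Dividing through by 3360 gives the monic gcd a + 5.
Cancel a + 5 from numerator and denominator to get the reduced form.

(a**2 - 12a + 32)/(a**2 - 11a + 84)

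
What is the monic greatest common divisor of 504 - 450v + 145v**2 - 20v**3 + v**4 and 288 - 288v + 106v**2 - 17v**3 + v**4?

Apply the Euclidean algorithm:
  v**4 - 20v**3 + 145v**2 - 450v + 504 = (v**4 - 17v**3 + 106v**2 - 288v + 288) + (-3v**3 + 39v**2 - 162v + 216)
  v**4 - 17v**3 + 106v**2 - 288v + 288 = (-(1/3)v + 4/3)(-3v**3 + 39v**2 - 162v + 216) + (0)
Last nonzero remainder: -3v**3 + 39v**2 - 162v + 216. Dividing through by -3 gives the monic gcd v**3 - 13v**2 + 54v - 72.

-72 + 54v - 13v**2 + v**3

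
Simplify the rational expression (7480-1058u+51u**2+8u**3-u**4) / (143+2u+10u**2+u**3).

(680-158u+19u**2-u**3)/(13-u+u**2)

Apply the Euclidean algorithm:
  -u**4+8u**3+51u**2-1058u+7480 = (-u+18)(u**3+10u**2+2u+143) + (-127u**2-951u+4906)
  u**3+10u**2+2u+143 = (-(1/127)u-319/16129)(-127u**2-951u+4906) + ((351951/16129)u+3871461/16129)
  -127u**2-951u+4906 = (-(2048383/351951)u+7193534/351951)((351951/16129)u+3871461/16129) + (0)
Last nonzero remainder: (351951/16129)u+3871461/16129. Dividing through by 351951/16129 gives the monic gcd u+11.
Cancel u+11 from numerator and denominator to get the reduced form.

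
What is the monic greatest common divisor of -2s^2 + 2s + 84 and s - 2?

1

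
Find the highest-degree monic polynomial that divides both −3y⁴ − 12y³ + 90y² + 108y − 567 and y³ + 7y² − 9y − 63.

y³ + 7y² − 9y − 63

Euclidean algorithm in ℚ[y]:
  −3y⁴ − 12y³ + 90y² + 108y − 567 = (−3y + 9)(y³ + 7y² − 9y − 63) + (0)
The last nonzero remainder y³ + 7y² − 9y − 63 is already monic.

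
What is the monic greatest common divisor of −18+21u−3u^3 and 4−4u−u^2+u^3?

2−3u+u^2

By polynomial division,
  −3u^3+21u−18 = (−3)(u^3−u^2−4u+4) + (−3u^2+9u−6)
  u^3−u^2−4u+4 = (−(1/3)u−2/3)(−3u^2+9u−6) + (0)
Last nonzero remainder: −3u^2+9u−6. Dividing through by −3 gives the monic gcd u^2−3u+2.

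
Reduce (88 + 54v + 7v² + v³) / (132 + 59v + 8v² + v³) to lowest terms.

(2 + v)/(3 + v)

Repeated division with remainder:
  v³ + 7v² + 54v + 88 = (v³ + 8v² + 59v + 132) + (−v² − 5v − 44)
  v³ + 8v² + 59v + 132 = (−v − 3)(−v² − 5v − 44) + (0)
Last nonzero remainder: −v² − 5v − 44. Dividing through by −1 gives the monic gcd v² + 5v + 44.
Cancel v² + 5v + 44 from numerator and denominator to get the reduced form.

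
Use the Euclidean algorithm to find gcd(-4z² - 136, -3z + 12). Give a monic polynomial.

1

Apply the Euclidean algorithm:
  -4z² - 136 = ((4/3)z + 16/3)(-3z + 12) + (-200)
  -3z + 12 = ((3/200)z - 3/50)(-200) + (0)
The last nonzero remainder is the constant -200, so the polynomials are coprime and gcd = 1.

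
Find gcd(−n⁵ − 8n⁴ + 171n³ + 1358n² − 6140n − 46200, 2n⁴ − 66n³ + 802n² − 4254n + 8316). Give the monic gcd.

n² − 18n + 77

Apply the Euclidean algorithm:
  −n⁵ − 8n⁴ + 171n³ + 1358n² − 6140n − 46200 = (−(1/2)n − 41/2)(2n⁴ − 66n³ + 802n² − 4254n + 8316) + (−781n³ + 15672n² − 89189n + 124278)
  2n⁴ − 66n³ + 802n² − 4254n + 8316 = (−(2/781)n + 20202/609961)(−781n³ + 15672n² − 89189n + 124278) + ((33269760/609961)n² − (598855680/609961)n + 232888320/55451)
  −781n³ + 15672n² − 89189n + 124278 = (−(476379541/33269760)n + 164079509/5544960)((33269760/609961)n² − (598855680/609961)n + 232888320/55451) + (0)
Last nonzero remainder: (33269760/609961)n² − (598855680/609961)n + 232888320/55451. Dividing through by 33269760/609961 gives the monic gcd n² − 18n + 77.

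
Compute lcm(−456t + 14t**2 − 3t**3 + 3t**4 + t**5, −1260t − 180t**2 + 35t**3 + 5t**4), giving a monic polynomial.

19152t − 1044t**2 − 316t**3 − 115t**4 − 42t**5 + 4t**6 + t**7

By polynomial division,
  t**5 + 3t**4 − 3t**3 + 14t**2 − 456t = ((1/5)t − 4/5)(5t**4 + 35t**3 − 180t**2 − 1260t) + (61t**3 + 122t**2 − 1464t)
  5t**4 + 35t**3 − 180t**2 − 1260t = ((5/61)t + 25/61)(61t**3 + 122t**2 − 1464t) + (−110t**2 − 660t)
  61t**3 + 122t**2 − 1464t = (−(61/110)t + 122/55)(−110t**2 − 660t) + (0)
Last nonzero remainder: −110t**2 − 660t. Dividing through by −110 gives the monic gcd t**2 + 6t.
Then lcm(f, g) = f·g / gcd(f, g); expanding and making the result monic gives the answer.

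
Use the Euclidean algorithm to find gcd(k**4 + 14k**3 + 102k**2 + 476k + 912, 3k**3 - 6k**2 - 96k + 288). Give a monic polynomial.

k + 6

By polynomial division,
  k**4 + 14k**3 + 102k**2 + 476k + 912 = ((1/3)k + 16/3)(3k**3 - 6k**2 - 96k + 288) + (166k**2 + 892k - 624)
  3k**3 - 6k**2 - 96k + 288 = ((3/166)k - 918/6889)(166k**2 + 892k - 624) + ((235200/6889)k + 1411200/6889)
  166k**2 + 892k - 624 = ((571787/117600)k - 89557/29400)((235200/6889)k + 1411200/6889) + (0)
Last nonzero remainder: (235200/6889)k + 1411200/6889. Dividing through by 235200/6889 gives the monic gcd k + 6.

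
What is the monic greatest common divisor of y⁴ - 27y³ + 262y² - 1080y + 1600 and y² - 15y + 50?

By polynomial division,
  y⁴ - 27y³ + 262y² - 1080y + 1600 = (y² - 12y + 32)(y² - 15y + 50) + (0)
The last nonzero remainder y² - 15y + 50 is already monic.

y² - 15y + 50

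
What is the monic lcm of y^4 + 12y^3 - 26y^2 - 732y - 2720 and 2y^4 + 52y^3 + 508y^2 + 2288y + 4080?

Euclidean algorithm in ℚ[y]:
  y^4 + 12y^3 - 26y^2 - 732y - 2720 = (1/2)(2y^4 + 52y^3 + 508y^2 + 2288y + 4080) + (-14y^3 - 280y^2 - 1876y - 4760)
  2y^4 + 52y^3 + 508y^2 + 2288y + 4080 = (-(1/7)y - 6/7)(-14y^3 - 280y^2 - 1876y - 4760) + (0)
Last nonzero remainder: -14y^3 - 280y^2 - 1876y - 4760. Dividing through by -14 gives the monic gcd y^3 + 20y^2 + 134y + 340.
Then lcm(f, g) = f·g / gcd(f, g); expanding and making the result monic gives the answer.

y^5 + 18y^4 + 46y^3 - 888y^2 - 7112y - 16320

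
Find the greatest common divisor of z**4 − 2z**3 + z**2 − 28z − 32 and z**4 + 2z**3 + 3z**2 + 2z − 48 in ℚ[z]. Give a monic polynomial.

z**2 + z + 8

Apply the Euclidean algorithm:
  z**4 − 2z**3 + z**2 − 28z − 32 = (z**4 + 2z**3 + 3z**2 + 2z − 48) + (−4z**3 − 2z**2 − 30z + 16)
  z**4 + 2z**3 + 3z**2 + 2z − 48 = (−(1/4)z − 3/8)(−4z**3 − 2z**2 − 30z + 16) + (−(21/4)z**2 − (21/4)z − 42)
  −4z**3 − 2z**2 − 30z + 16 = ((16/21)z − 8/21)(−(21/4)z**2 − (21/4)z − 42) + (0)
Last nonzero remainder: −(21/4)z**2 − (21/4)z − 42. Dividing through by −21/4 gives the monic gcd z**2 + z + 8.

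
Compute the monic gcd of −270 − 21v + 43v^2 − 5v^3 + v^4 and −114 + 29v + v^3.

Apply the Euclidean algorithm:
  v^4 − 5v^3 + 43v^2 − 21v − 270 = (v − 5)(v^3 + 29v − 114) + (14v^2 + 238v − 840)
  v^3 + 29v − 114 = ((1/14)v − 17/14)(14v^2 + 238v − 840) + (378v − 1134)
  14v^2 + 238v − 840 = ((1/27)v + 20/27)(378v − 1134) + (0)
Last nonzero remainder: 378v − 1134. Dividing through by 378 gives the monic gcd v − 3.

−3 + v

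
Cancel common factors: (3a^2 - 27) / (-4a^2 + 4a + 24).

Repeated division with remainder:
  3a^2 - 27 = (-3/4)(-4a^2 + 4a + 24) + (3a - 9)
  -4a^2 + 4a + 24 = (-(4/3)a - 8/3)(3a - 9) + (0)
Last nonzero remainder: 3a - 9. Dividing through by 3 gives the monic gcd a - 3.
Cancel a - 3 from numerator and denominator to get the reduced form.

(-3a - 9)/(4a + 8)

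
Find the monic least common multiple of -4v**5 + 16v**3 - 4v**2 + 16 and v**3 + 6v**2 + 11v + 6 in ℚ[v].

v**6 + 3v**5 - 4v**4 - 11v**3 + 3v**2 - 4v - 12

By polynomial division,
  -4v**5 + 16v**3 - 4v**2 + 16 = (-4v**2 + 24v - 84)(v**3 + 6v**2 + 11v + 6) + (260v**2 + 780v + 520)
  v**3 + 6v**2 + 11v + 6 = ((1/260)v + 3/260)(260v**2 + 780v + 520) + (0)
Last nonzero remainder: 260v**2 + 780v + 520. Dividing through by 260 gives the monic gcd v**2 + 3v + 2.
Then lcm(f, g) = f·g / gcd(f, g); expanding and making the result monic gives the answer.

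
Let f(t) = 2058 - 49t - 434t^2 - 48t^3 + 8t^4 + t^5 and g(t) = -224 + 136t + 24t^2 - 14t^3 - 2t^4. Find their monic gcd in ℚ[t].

Euclidean algorithm in ℚ[t]:
  t^5 + 8t^4 - 48t^3 - 434t^2 - 49t + 2058 = (-(1/2)t - 1/2)(-2t^4 - 14t^3 + 24t^2 + 136t - 224) + (-43t^3 - 354t^2 - 93t + 1946)
  -2t^4 - 14t^3 + 24t^2 + 136t - 224 = ((2/43)t - 106/1849)(-43t^3 - 354t^2 - 93t + 1946) + ((14850/1849)t^2 + (74250/1849)t - 207900/1849)
  -43t^3 - 354t^2 - 93t + 1946 = (-(79507/14850)t - 257011/14850)((14850/1849)t^2 + (74250/1849)t - 207900/1849) + (0)
Last nonzero remainder: (14850/1849)t^2 + (74250/1849)t - 207900/1849. Dividing through by 14850/1849 gives the monic gcd t^2 + 5t - 14.

-14 + 5t + t^2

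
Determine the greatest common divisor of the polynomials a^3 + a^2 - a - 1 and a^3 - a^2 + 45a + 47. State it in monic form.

a + 1

Euclidean algorithm in ℚ[a]:
  a^3 + a^2 - a - 1 = (a^3 - a^2 + 45a + 47) + (2a^2 - 46a - 48)
  a^3 - a^2 + 45a + 47 = ((1/2)a + 11)(2a^2 - 46a - 48) + (575a + 575)
  2a^2 - 46a - 48 = ((2/575)a - 48/575)(575a + 575) + (0)
Last nonzero remainder: 575a + 575. Dividing through by 575 gives the monic gcd a + 1.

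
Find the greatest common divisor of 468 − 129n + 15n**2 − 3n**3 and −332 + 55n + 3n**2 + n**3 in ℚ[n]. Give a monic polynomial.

−4 + n

Repeated division with remainder:
  −3n**3 + 15n**2 − 129n + 468 = (−3)(n**3 + 3n**2 + 55n − 332) + (24n**2 + 36n − 528)
  n**3 + 3n**2 + 55n − 332 = ((1/24)n + 1/16)(24n**2 + 36n − 528) + ((299/4)n − 299)
  24n**2 + 36n − 528 = ((96/299)n + 528/299)((299/4)n − 299) + (0)
Last nonzero remainder: (299/4)n − 299. Dividing through by 299/4 gives the monic gcd n − 4.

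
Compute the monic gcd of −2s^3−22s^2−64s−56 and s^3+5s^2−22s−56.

s^2+9s+14

Euclidean algorithm in ℚ[s]:
  −2s^3−22s^2−64s−56 = (−2)(s^3+5s^2−22s−56) + (−12s^2−108s−168)
  s^3+5s^2−22s−56 = (−(1/12)s+1/3)(−12s^2−108s−168) + (0)
Last nonzero remainder: −12s^2−108s−168. Dividing through by −12 gives the monic gcd s^2+9s+14.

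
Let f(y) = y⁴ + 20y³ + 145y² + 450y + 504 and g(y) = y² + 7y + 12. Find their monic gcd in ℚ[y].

y² + 7y + 12

Euclidean algorithm in ℚ[y]:
  y⁴ + 20y³ + 145y² + 450y + 504 = (y² + 13y + 42)(y² + 7y + 12) + (0)
The last nonzero remainder y² + 7y + 12 is already monic.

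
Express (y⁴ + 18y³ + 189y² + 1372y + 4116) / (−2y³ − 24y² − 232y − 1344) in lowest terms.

Apply the Euclidean algorithm:
  y⁴ + 18y³ + 189y² + 1372y + 4116 = (−(1/2)y − 3)(−2y³ − 24y² − 232y − 1344) + (y² + 4y + 84)
  −2y³ − 24y² − 232y − 1344 = (−2y − 16)(y² + 4y + 84) + (0)
The last nonzero remainder y² + 4y + 84 is already monic.
Cancel y² + 4y + 84 from numerator and denominator to get the reduced form.

(−y² − 14y − 49)/(2y + 16)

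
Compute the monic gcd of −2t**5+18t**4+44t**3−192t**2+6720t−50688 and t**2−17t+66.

Euclidean algorithm in ℚ[t]:
  −2t**5+18t**4+44t**3−192t**2+6720t−50688 = (−2t**3−16t**2−96t−768)(t**2−17t+66) + (0)
The last nonzero remainder t**2−17t+66 is already monic.

t**2−17t+66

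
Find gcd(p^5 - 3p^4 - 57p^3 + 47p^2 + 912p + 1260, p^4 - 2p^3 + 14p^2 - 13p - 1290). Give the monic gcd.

p^2 - p - 30

Apply the Euclidean algorithm:
  p^5 - 3p^4 - 57p^3 + 47p^2 + 912p + 1260 = (p - 1)(p^4 - 2p^3 + 14p^2 - 13p - 1290) + (-73p^3 + 74p^2 + 2189p - 30)
  p^4 - 2p^3 + 14p^2 - 13p - 1290 = (-(1/73)p + 72/5329)(-73p^3 + 74p^2 + 2189p - 30) + ((229075/5329)p^2 - (229075/5329)p - 6872250/5329)
  -73p^3 + 74p^2 + 2189p - 30 = (-(389017/229075)p + 5329/229075)((229075/5329)p^2 - (229075/5329)p - 6872250/5329) + (0)
Last nonzero remainder: (229075/5329)p^2 - (229075/5329)p - 6872250/5329. Dividing through by 229075/5329 gives the monic gcd p^2 - p - 30.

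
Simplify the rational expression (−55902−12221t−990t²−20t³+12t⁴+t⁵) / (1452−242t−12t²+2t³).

Repeated division with remainder:
  t⁵+12t⁴−20t³−990t²−12221t−55902 = ((1/2)t²+9t+209/2)(2t³−12t²−242t+1452) + (1716t²−207636)
  2t³−12t²−242t+1452 = ((1/858)t−1/143)(1716t²−207636) + (0)
Last nonzero remainder: 1716t²−207636. Dividing through by 1716 gives the monic gcd t²−121.
Cancel t²−121 from numerator and denominator to get the reduced form.

(462+101t+12t²+t³)/(−12+2t)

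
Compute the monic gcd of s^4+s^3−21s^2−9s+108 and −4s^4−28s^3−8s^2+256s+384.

By polynomial division,
  s^4+s^3−21s^2−9s+108 = (−1/4)(−4s^4−28s^3−8s^2+256s+384) + (−6s^3−23s^2+55s+204)
  −4s^4−28s^3−8s^2+256s+384 = ((2/3)s+19/9)(−6s^3−23s^2+55s+204) + ((35/9)s^2+(35/9)s−140/3)
  −6s^3−23s^2+55s+204 = (−(54/35)s−153/35)((35/9)s^2+(35/9)s−140/3) + (0)
Last nonzero remainder: (35/9)s^2+(35/9)s−140/3. Dividing through by 35/9 gives the monic gcd s^2+s−12.

s^2+s−12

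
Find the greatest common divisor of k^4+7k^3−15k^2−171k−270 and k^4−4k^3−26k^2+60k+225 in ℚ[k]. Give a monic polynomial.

k^3+k^2−21k−45

By polynomial division,
  k^4+7k^3−15k^2−171k−270 = (k^4−4k^3−26k^2+60k+225) + (11k^3+11k^2−231k−495)
  k^4−4k^3−26k^2+60k+225 = ((1/11)k−5/11)(11k^3+11k^2−231k−495) + (0)
Last nonzero remainder: 11k^3+11k^2−231k−495. Dividing through by 11 gives the monic gcd k^3+k^2−21k−45.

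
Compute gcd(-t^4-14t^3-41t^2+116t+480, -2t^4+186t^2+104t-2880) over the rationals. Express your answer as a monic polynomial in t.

t^2+13t+40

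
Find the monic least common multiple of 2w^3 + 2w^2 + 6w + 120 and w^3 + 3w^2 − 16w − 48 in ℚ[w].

By polynomial division,
  2w^3 + 2w^2 + 6w + 120 = (2)(w^3 + 3w^2 − 16w − 48) + (−4w^2 + 38w + 216)
  w^3 + 3w^2 − 16w − 48 = (−(1/4)w − 25/8)(−4w^2 + 38w + 216) + ((627/4)w + 627)
  −4w^2 + 38w + 216 = (−(16/627)w + 72/209)((627/4)w + 627) + (0)
Last nonzero remainder: (627/4)w + 627. Dividing through by 627/4 gives the monic gcd w + 4.
Then lcm(f, g) = f·g / gcd(f, g); expanding and making the result monic gives the answer.

w^5 − 10w^3 + 45w^2 − 96w − 720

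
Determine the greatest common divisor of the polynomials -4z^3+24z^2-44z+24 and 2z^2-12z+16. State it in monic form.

Apply the Euclidean algorithm:
  -4z^3+24z^2-44z+24 = (-2z)(2z^2-12z+16) + (-12z+24)
  2z^2-12z+16 = (-(1/6)z+2/3)(-12z+24) + (0)
Last nonzero remainder: -12z+24. Dividing through by -12 gives the monic gcd z-2.

z-2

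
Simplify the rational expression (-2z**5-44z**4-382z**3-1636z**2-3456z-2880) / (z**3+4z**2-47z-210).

(-2z**3-22z**2-80z-96)/(z-7)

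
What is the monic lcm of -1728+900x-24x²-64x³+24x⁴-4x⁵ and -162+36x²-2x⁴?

1296-243x-207x²+54x³-2x⁴-3x⁵+x⁶

Repeated division with remainder:
  -4x⁵+24x⁴-64x³-24x²+900x-1728 = (2x-12)(-2x⁴+36x²-162) + (-136x³+408x²+1224x-3672)
  -2x⁴+36x²-162 = ((1/68)x+3/68)(-136x³+408x²+1224x-3672) + (0)
Last nonzero remainder: -136x³+408x²+1224x-3672. Dividing through by -136 gives the monic gcd x³-3x²-9x+27.
Then lcm(f, g) = f·g / gcd(f, g); expanding and making the result monic gives the answer.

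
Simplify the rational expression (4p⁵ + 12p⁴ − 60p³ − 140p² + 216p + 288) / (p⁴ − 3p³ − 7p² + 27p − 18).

(4p² + 20p + 16)/(p − 1)

Repeated division with remainder:
  4p⁵ + 12p⁴ − 60p³ − 140p² + 216p + 288 = (4p + 24)(p⁴ − 3p³ − 7p² + 27p − 18) + (40p³ − 80p² − 360p + 720)
  p⁴ − 3p³ − 7p² + 27p − 18 = ((1/40)p − 1/40)(40p³ − 80p² − 360p + 720) + (0)
Last nonzero remainder: 40p³ − 80p² − 360p + 720. Dividing through by 40 gives the monic gcd p³ − 2p² − 9p + 18.
Cancel p³ − 2p² − 9p + 18 from numerator and denominator to get the reduced form.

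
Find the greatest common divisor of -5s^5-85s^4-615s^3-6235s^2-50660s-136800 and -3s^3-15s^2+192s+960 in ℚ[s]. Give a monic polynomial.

s^2+13s+40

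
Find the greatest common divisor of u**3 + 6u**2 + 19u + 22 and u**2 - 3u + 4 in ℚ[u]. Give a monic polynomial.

Apply the Euclidean algorithm:
  u**3 + 6u**2 + 19u + 22 = (u + 9)(u**2 - 3u + 4) + (42u - 14)
  u**2 - 3u + 4 = ((1/42)u - 4/63)(42u - 14) + (28/9)
  42u - 14 = ((27/2)u - 9/2)(28/9) + (0)
The last nonzero remainder is the constant 28/9, so the polynomials are coprime and gcd = 1.

1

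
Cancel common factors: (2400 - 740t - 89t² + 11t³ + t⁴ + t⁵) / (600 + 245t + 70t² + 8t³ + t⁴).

By polynomial division,
  t⁵ + t⁴ + 11t³ - 89t² - 740t + 2400 = (t - 7)(t⁴ + 8t³ + 70t² + 245t + 600) + (-3t³ + 156t² + 375t + 6600)
  t⁴ + 8t³ + 70t² + 245t + 600 = (-(1/3)t - 20)(-3t³ + 156t² + 375t + 6600) + (3315t² + 9945t + 132600)
  -3t³ + 156t² + 375t + 6600 = (-(1/1105)t + 11/221)(3315t² + 9945t + 132600) + (0)
Last nonzero remainder: 3315t² + 9945t + 132600. Dividing through by 3315 gives the monic gcd t² + 3t + 40.
Cancel t² + 3t + 40 from numerator and denominator to get the reduced form.

(60 - 23t - 2t² + t³)/(15 + 5t + t²)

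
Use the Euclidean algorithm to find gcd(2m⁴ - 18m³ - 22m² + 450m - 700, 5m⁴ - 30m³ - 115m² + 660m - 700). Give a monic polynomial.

m³ - 4m² - 31m + 70

Euclidean algorithm in ℚ[m]:
  2m⁴ - 18m³ - 22m² + 450m - 700 = (2/5)(5m⁴ - 30m³ - 115m² + 660m - 700) + (-6m³ + 24m² + 186m - 420)
  5m⁴ - 30m³ - 115m² + 660m - 700 = (-(5/6)m + 5/3)(-6m³ + 24m² + 186m - 420) + (0)
Last nonzero remainder: -6m³ + 24m² + 186m - 420. Dividing through by -6 gives the monic gcd m³ - 4m² - 31m + 70.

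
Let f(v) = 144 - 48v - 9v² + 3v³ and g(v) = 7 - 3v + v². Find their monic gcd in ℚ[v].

1

Euclidean algorithm in ℚ[v]:
  3v³ - 9v² - 48v + 144 = (3v)(v² - 3v + 7) + (-69v + 144)
  v² - 3v + 7 = (-(1/69)v + 7/529)(-69v + 144) + (2695/529)
  -69v + 144 = (-(36501/2695)v + 76176/2695)(2695/529) + (0)
The last nonzero remainder is the constant 2695/529, so the polynomials are coprime and gcd = 1.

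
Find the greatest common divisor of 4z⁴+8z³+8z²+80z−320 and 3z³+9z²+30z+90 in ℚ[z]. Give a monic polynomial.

z²+10

Repeated division with remainder:
  4z⁴+8z³+8z²+80z−320 = ((4/3)z−4/3)(3z³+9z²+30z+90) + (−20z²−200)
  3z³+9z²+30z+90 = (−(3/20)z−9/20)(−20z²−200) + (0)
Last nonzero remainder: −20z²−200. Dividing through by −20 gives the monic gcd z²+10.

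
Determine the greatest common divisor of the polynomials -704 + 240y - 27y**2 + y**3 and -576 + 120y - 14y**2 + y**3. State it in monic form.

-8 + y

Euclidean algorithm in ℚ[y]:
  y**3 - 27y**2 + 240y - 704 = (y**3 - 14y**2 + 120y - 576) + (-13y**2 + 120y - 128)
  y**3 - 14y**2 + 120y - 576 = (-(1/13)y + 62/169)(-13y**2 + 120y - 128) + ((11176/169)y - 89408/169)
  -13y**2 + 120y - 128 = (-(2197/11176)y + 338/1397)((11176/169)y - 89408/169) + (0)
Last nonzero remainder: (11176/169)y - 89408/169. Dividing through by 11176/169 gives the monic gcd y - 8.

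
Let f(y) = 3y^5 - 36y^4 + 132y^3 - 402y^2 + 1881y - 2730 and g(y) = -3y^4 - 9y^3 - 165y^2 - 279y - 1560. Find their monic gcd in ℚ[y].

y^2 + 2y + 13

By polynomial division,
  3y^5 - 36y^4 + 132y^3 - 402y^2 + 1881y - 2730 = (-y + 15)(-3y^4 - 9y^3 - 165y^2 - 279y - 1560) + (102y^3 + 1794y^2 + 4506y + 20670)
  -3y^4 - 9y^3 - 165y^2 - 279y - 1560 = (-(1/34)y + 124/289)(102y^3 + 1794y^2 + 4506y + 20670) + (-(231840/289)y^2 - (463680/289)y - 3013920/289)
  102y^3 + 1794y^2 + 4506y + 20670 = (-(4913/38640)y - 15317/7728)(-(231840/289)y^2 - (463680/289)y - 3013920/289) + (0)
Last nonzero remainder: -(231840/289)y^2 - (463680/289)y - 3013920/289. Dividing through by -231840/289 gives the monic gcd y^2 + 2y + 13.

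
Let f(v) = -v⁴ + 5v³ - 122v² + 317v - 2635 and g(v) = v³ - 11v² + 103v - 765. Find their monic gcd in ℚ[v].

Euclidean algorithm in ℚ[v]:
  -v⁴ + 5v³ - 122v² + 317v - 2635 = (-v - 6)(v³ - 11v² + 103v - 765) + (-85v² + 170v - 7225)
  v³ - 11v² + 103v - 765 = (-(1/85)v + 9/85)(-85v² + 170v - 7225) + (0)
Last nonzero remainder: -85v² + 170v - 7225. Dividing through by -85 gives the monic gcd v² - 2v + 85.

v² - 2v + 85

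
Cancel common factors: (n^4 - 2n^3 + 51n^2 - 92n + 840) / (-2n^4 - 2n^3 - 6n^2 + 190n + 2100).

(-n^2 + 4n - 24)/(2n^2 - 2n - 60)

By polynomial division,
  n^4 - 2n^3 + 51n^2 - 92n + 840 = (-1/2)(-2n^4 - 2n^3 - 6n^2 + 190n + 2100) + (-3n^3 + 48n^2 + 3n + 1890)
  -2n^4 - 2n^3 - 6n^2 + 190n + 2100 = ((2/3)n + 34/3)(-3n^3 + 48n^2 + 3n + 1890) + (-552n^2 - 1104n - 19320)
  -3n^3 + 48n^2 + 3n + 1890 = ((1/184)n - 9/92)(-552n^2 - 1104n - 19320) + (0)
Last nonzero remainder: -552n^2 - 1104n - 19320. Dividing through by -552 gives the monic gcd n^2 + 2n + 35.
Cancel n^2 + 2n + 35 from numerator and denominator to get the reduced form.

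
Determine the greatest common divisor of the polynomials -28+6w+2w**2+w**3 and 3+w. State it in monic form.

1

Euclidean algorithm in ℚ[w]:
  w**3+2w**2+6w-28 = (w**2-w+9)(w+3) + (-55)
  w+3 = (-(1/55)w-3/55)(-55) + (0)
The last nonzero remainder is the constant -55, so the polynomials are coprime and gcd = 1.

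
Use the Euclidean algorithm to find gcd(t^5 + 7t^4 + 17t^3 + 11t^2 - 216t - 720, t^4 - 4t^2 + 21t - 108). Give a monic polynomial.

By polynomial division,
  t^5 + 7t^4 + 17t^3 + 11t^2 - 216t - 720 = (t + 7)(t^4 - 4t^2 + 21t - 108) + (21t^3 + 18t^2 - 255t + 36)
  t^4 - 4t^2 + 21t - 108 = ((1/21)t - 2/49)(21t^3 + 18t^2 - 255t + 36) + ((435/49)t^2 + (435/49)t - 5220/49)
  21t^3 + 18t^2 - 255t + 36 = ((343/145)t - 49/145)((435/49)t^2 + (435/49)t - 5220/49) + (0)
Last nonzero remainder: (435/49)t^2 + (435/49)t - 5220/49. Dividing through by 435/49 gives the monic gcd t^2 + t - 12.

t^2 + t - 12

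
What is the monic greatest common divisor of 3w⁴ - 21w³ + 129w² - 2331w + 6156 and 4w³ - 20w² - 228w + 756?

Euclidean algorithm in ℚ[w]:
  3w⁴ - 21w³ + 129w² - 2331w + 6156 = ((3/4)w - 3/2)(4w³ - 20w² - 228w + 756) + (270w² - 3240w + 7290)
  4w³ - 20w² - 228w + 756 = ((2/135)w + 14/135)(270w² - 3240w + 7290) + (0)
Last nonzero remainder: 270w² - 3240w + 7290. Dividing through by 270 gives the monic gcd w² - 12w + 27.

w² - 12w + 27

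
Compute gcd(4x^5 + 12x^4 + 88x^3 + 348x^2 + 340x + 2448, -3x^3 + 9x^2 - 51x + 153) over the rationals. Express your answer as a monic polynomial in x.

x^2 + 17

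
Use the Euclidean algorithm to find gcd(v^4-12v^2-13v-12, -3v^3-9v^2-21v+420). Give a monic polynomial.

By polynomial division,
  v^4-12v^2-13v-12 = (-(1/3)v+1)(-3v^3-9v^2-21v+420) + (-10v^2+148v-432)
  -3v^3-9v^2-21v+420 = ((3/10)v+267/50)(-10v^2+148v-432) + (-(17043/25)v+68172/25)
  -10v^2+148v-432 = ((250/17043)v-900/5681)(-(17043/25)v+68172/25) + (0)
Last nonzero remainder: -(17043/25)v+68172/25. Dividing through by -17043/25 gives the monic gcd v-4.

v-4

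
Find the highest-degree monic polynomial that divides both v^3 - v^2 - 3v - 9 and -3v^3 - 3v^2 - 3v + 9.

v^2 + 2v + 3

Apply the Euclidean algorithm:
  v^3 - v^2 - 3v - 9 = (-1/3)(-3v^3 - 3v^2 - 3v + 9) + (-2v^2 - 4v - 6)
  -3v^3 - 3v^2 - 3v + 9 = ((3/2)v - 3/2)(-2v^2 - 4v - 6) + (0)
Last nonzero remainder: -2v^2 - 4v - 6. Dividing through by -2 gives the monic gcd v^2 + 2v + 3.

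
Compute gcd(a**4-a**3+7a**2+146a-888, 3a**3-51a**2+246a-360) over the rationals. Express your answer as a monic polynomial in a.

a-4

Repeated division with remainder:
  a**4-a**3+7a**2+146a-888 = ((1/3)a+16/3)(3a**3-51a**2+246a-360) + (197a**2-1046a+1032)
  3a**3-51a**2+246a-360 = ((3/197)a-6909/38809)(197a**2-1046a+1032) + ((1710288/38809)a-6841152/38809)
  197a**2-1046a+1032 = ((7645373/1710288)a-1668787/285048)((1710288/38809)a-6841152/38809) + (0)
Last nonzero remainder: (1710288/38809)a-6841152/38809. Dividing through by 1710288/38809 gives the monic gcd a-4.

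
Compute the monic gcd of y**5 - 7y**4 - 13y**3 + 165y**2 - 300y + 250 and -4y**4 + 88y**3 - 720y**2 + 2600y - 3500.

y**2 - 10y + 25

By polynomial division,
  y**5 - 7y**4 - 13y**3 + 165y**2 - 300y + 250 = (-(1/4)y - 15/4)(-4y**4 + 88y**3 - 720y**2 + 2600y - 3500) + (137y**3 - 1885y**2 + 8575y - 12875)
  -4y**4 + 88y**3 - 720y**2 + 2600y - 3500 = (-(4/137)y + 4516/18769)(137y**3 - 1885y**2 + 8575y - 12875) + (-(301920/18769)y**2 + (3019200/18769)y - 7548000/18769)
  137y**3 - 1885y**2 + 8575y - 12875 = (-(2571353/301920)y + 1933207/60384)(-(301920/18769)y**2 + (3019200/18769)y - 7548000/18769) + (0)
Last nonzero remainder: -(301920/18769)y**2 + (3019200/18769)y - 7548000/18769. Dividing through by -301920/18769 gives the monic gcd y**2 - 10y + 25.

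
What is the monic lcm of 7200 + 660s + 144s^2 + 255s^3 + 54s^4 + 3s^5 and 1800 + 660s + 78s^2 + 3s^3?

24000 + 4600s + 700s^2 + 898s^3 + 265s^4 + 28s^5 + s^6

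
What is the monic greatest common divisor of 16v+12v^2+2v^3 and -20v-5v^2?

Euclidean algorithm in ℚ[v]:
  2v^3+12v^2+16v = (-(2/5)v-4/5)(-5v^2-20v) + (0)
Last nonzero remainder: -5v^2-20v. Dividing through by -5 gives the monic gcd v^2+4v.

4v+v^2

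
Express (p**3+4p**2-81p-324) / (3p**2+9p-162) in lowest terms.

(p**2-5p-36)/(3p-18)

Apply the Euclidean algorithm:
  p**3+4p**2-81p-324 = ((1/3)p+1/3)(3p**2+9p-162) + (-30p-270)
  3p**2+9p-162 = (-(1/10)p+3/5)(-30p-270) + (0)
Last nonzero remainder: -30p-270. Dividing through by -30 gives the monic gcd p+9.
Cancel p+9 from numerator and denominator to get the reduced form.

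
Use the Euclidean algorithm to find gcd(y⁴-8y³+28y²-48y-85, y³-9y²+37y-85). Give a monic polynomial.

y³-9y²+37y-85

Repeated division with remainder:
  y⁴-8y³+28y²-48y-85 = (y+1)(y³-9y²+37y-85) + (0)
The last nonzero remainder y³-9y²+37y-85 is already monic.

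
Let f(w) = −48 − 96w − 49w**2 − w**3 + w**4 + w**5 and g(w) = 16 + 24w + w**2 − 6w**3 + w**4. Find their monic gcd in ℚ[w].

−4 − 7w − 2w**2 + w**3

By polynomial division,
  w**5 + w**4 − w**3 − 49w**2 − 96w − 48 = (w + 7)(w**4 − 6w**3 + w**2 + 24w + 16) + (40w**3 − 80w**2 − 280w − 160)
  w**4 − 6w**3 + w**2 + 24w + 16 = ((1/40)w − 1/10)(40w**3 − 80w**2 − 280w − 160) + (0)
Last nonzero remainder: 40w**3 − 80w**2 − 280w − 160. Dividing through by 40 gives the monic gcd w**3 − 2w**2 − 7w − 4.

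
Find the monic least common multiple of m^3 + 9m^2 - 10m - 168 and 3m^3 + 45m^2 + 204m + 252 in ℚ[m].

m^4 + 11m^3 + 8m^2 - 188m - 336

Euclidean algorithm in ℚ[m]:
  m^3 + 9m^2 - 10m - 168 = (1/3)(3m^3 + 45m^2 + 204m + 252) + (-6m^2 - 78m - 252)
  3m^3 + 45m^2 + 204m + 252 = (-(1/2)m - 1)(-6m^2 - 78m - 252) + (0)
Last nonzero remainder: -6m^2 - 78m - 252. Dividing through by -6 gives the monic gcd m^2 + 13m + 42.
Then lcm(f, g) = f·g / gcd(f, g); expanding and making the result monic gives the answer.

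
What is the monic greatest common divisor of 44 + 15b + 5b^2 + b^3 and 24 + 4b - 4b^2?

1

Apply the Euclidean algorithm:
  b^3 + 5b^2 + 15b + 44 = (-(1/4)b - 3/2)(-4b^2 + 4b + 24) + (27b + 80)
  -4b^2 + 4b + 24 = (-(4/27)b + 428/729)(27b + 80) + (-16744/729)
  27b + 80 = (-(19683/16744)b - 7290/2093)(-16744/729) + (0)
The last nonzero remainder is the constant -16744/729, so the polynomials are coprime and gcd = 1.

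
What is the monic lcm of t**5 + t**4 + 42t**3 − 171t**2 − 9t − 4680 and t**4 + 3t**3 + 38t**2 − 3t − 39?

By polynomial division,
  t**5 + t**4 + 42t**3 − 171t**2 − 9t − 4680 = (t − 2)(t**4 + 3t**3 + 38t**2 − 3t − 39) + (10t**3 − 92t**2 + 24t − 4758)
  t**4 + 3t**3 + 38t**2 − 3t − 39 = ((1/10)t + 61/50)(10t**3 − 92t**2 + 24t − 4758) + ((3696/25)t**2 + (11088/25)t + 144144/25)
  10t**3 − 92t**2 + 24t − 4758 = ((125/1848)t − 1525/1848)((3696/25)t**2 + (11088/25)t + 144144/25) + (0)
Last nonzero remainder: (3696/25)t**2 + (11088/25)t + 144144/25. Dividing through by 3696/25 gives the monic gcd t**2 + 3t + 39.
Then lcm(f, g) = f·g / gcd(f, g); expanding and making the result monic gives the answer.

t**7 + t**6 + 41t**5 − 172t**4 − 51t**3 − 4509t**2 + 9t + 4680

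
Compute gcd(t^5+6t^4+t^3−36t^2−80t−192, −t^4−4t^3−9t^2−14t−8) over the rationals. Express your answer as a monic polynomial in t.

t^2+t+4

By polynomial division,
  t^5+6t^4+t^3−36t^2−80t−192 = (−t−2)(−t^4−4t^3−9t^2−14t−8) + (−16t^3−68t^2−116t−208)
  −t^4−4t^3−9t^2−14t−8 = ((1/16)t−1/64)(−16t^3−68t^2−116t−208) + (−(45/16)t^2−(45/16)t−45/4)
  −16t^3−68t^2−116t−208 = ((256/45)t+832/45)(−(45/16)t^2−(45/16)t−45/4) + (0)
Last nonzero remainder: −(45/16)t^2−(45/16)t−45/4. Dividing through by −45/16 gives the monic gcd t^2+t+4.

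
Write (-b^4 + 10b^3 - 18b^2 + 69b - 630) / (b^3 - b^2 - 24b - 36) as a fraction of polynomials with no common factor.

(-b^3 + 4b^2 + 6b + 105)/(b^2 + 5b + 6)

Apply the Euclidean algorithm:
  -b^4 + 10b^3 - 18b^2 + 69b - 630 = (-b + 9)(b^3 - b^2 - 24b - 36) + (-33b^2 + 249b - 306)
  b^3 - b^2 - 24b - 36 = (-(1/33)b - 24/121)(-33b^2 + 249b - 306) + ((1950/121)b - 11700/121)
  -33b^2 + 249b - 306 = (-(1331/650)b + 2057/650)((1950/121)b - 11700/121) + (0)
Last nonzero remainder: (1950/121)b - 11700/121. Dividing through by 1950/121 gives the monic gcd b - 6.
Cancel b - 6 from numerator and denominator to get the reduced form.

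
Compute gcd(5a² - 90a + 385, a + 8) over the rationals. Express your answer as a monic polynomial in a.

1

Repeated division with remainder:
  5a² - 90a + 385 = (5a - 130)(a + 8) + (1425)
  a + 8 = ((1/1425)a + 8/1425)(1425) + (0)
The last nonzero remainder is the constant 1425, so the polynomials are coprime and gcd = 1.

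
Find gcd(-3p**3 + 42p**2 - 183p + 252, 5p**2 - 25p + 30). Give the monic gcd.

p - 3

Euclidean algorithm in ℚ[p]:
  -3p**3 + 42p**2 - 183p + 252 = (-(3/5)p + 27/5)(5p**2 - 25p + 30) + (-30p + 90)
  5p**2 - 25p + 30 = (-(1/6)p + 1/3)(-30p + 90) + (0)
Last nonzero remainder: -30p + 90. Dividing through by -30 gives the monic gcd p - 3.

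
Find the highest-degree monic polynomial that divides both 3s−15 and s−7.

1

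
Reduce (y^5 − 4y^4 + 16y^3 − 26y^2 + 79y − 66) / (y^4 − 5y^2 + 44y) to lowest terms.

(y^3 + 5y − 6)/(y^2 + 4y)

Euclidean algorithm in ℚ[y]:
  y^5 − 4y^4 + 16y^3 − 26y^2 + 79y − 66 = (y − 4)(y^4 − 5y^2 + 44y) + (21y^3 − 90y^2 + 255y − 66)
  y^4 − 5y^2 + 44y = ((1/21)y + 10/49)(21y^3 − 90y^2 + 255y − 66) + ((60/49)y^2 − (240/49)y + 660/49)
  21y^3 − 90y^2 + 255y − 66 = ((343/20)y − 49/10)((60/49)y^2 − (240/49)y + 660/49) + (0)
Last nonzero remainder: (60/49)y^2 − (240/49)y + 660/49. Dividing through by 60/49 gives the monic gcd y^2 − 4y + 11.
Cancel y^2 − 4y + 11 from numerator and denominator to get the reduced form.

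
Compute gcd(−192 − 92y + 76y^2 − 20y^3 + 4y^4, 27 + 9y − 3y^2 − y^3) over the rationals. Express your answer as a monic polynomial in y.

−3 + y

Euclidean algorithm in ℚ[y]:
  4y^4 − 20y^3 + 76y^2 − 92y − 192 = (−4y + 32)(−y^3 − 3y^2 + 9y + 27) + (208y^2 − 272y − 1056)
  −y^3 − 3y^2 + 9y + 27 = (−(1/208)y − 7/338)(208y^2 − 272y − 1056) + (−(289/169)y + 867/169)
  208y^2 − 272y − 1056 = (−(35152/289)y − 59488/289)(−(289/169)y + 867/169) + (0)
Last nonzero remainder: −(289/169)y + 867/169. Dividing through by −289/169 gives the monic gcd y − 3.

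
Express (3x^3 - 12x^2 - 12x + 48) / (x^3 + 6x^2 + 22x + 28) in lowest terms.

Apply the Euclidean algorithm:
  3x^3 - 12x^2 - 12x + 48 = (3)(x^3 + 6x^2 + 22x + 28) + (-30x^2 - 78x - 36)
  x^3 + 6x^2 + 22x + 28 = (-(1/30)x - 17/150)(-30x^2 - 78x - 36) + ((299/25)x + 598/25)
  -30x^2 - 78x - 36 = (-(750/299)x - 450/299)((299/25)x + 598/25) + (0)
Last nonzero remainder: (299/25)x + 598/25. Dividing through by 299/25 gives the monic gcd x + 2.
Cancel x + 2 from numerator and denominator to get the reduced form.

(3x^2 - 18x + 24)/(x^2 + 4x + 14)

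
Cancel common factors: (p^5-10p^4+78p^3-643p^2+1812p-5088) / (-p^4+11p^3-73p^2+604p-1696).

(-p^2+3p-12)/(p-4)

By polynomial division,
  p^5-10p^4+78p^3-643p^2+1812p-5088 = (-p-1)(-p^4+11p^3-73p^2+604p-1696) + (16p^3-112p^2+720p-6784)
  -p^4+11p^3-73p^2+604p-1696 = (-(1/16)p+1/4)(16p^3-112p^2+720p-6784) + (0)
Last nonzero remainder: 16p^3-112p^2+720p-6784. Dividing through by 16 gives the monic gcd p^3-7p^2+45p-424.
Cancel p^3-7p^2+45p-424 from numerator and denominator to get the reduced form.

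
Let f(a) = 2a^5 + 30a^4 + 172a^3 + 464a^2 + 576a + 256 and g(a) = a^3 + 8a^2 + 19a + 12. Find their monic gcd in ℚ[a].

a^2 + 5a + 4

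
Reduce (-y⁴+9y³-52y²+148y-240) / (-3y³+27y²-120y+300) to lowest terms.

Euclidean algorithm in ℚ[y]:
  -y⁴+9y³-52y²+148y-240 = ((1/3)y)(-3y³+27y²-120y+300) + (-12y²+48y-240)
  -3y³+27y²-120y+300 = ((1/4)y-5/4)(-12y²+48y-240) + (0)
Last nonzero remainder: -12y²+48y-240. Dividing through by -12 gives the monic gcd y²-4y+20.
Cancel y²-4y+20 from numerator and denominator to get the reduced form.

(y²-5y+12)/(3y-15)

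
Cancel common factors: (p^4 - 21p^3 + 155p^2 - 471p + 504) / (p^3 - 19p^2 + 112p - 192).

Repeated division with remainder:
  p^4 - 21p^3 + 155p^2 - 471p + 504 = (p - 2)(p^3 - 19p^2 + 112p - 192) + (5p^2 - 55p + 120)
  p^3 - 19p^2 + 112p - 192 = ((1/5)p - 8/5)(5p^2 - 55p + 120) + (0)
Last nonzero remainder: 5p^2 - 55p + 120. Dividing through by 5 gives the monic gcd p^2 - 11p + 24.
Cancel p^2 - 11p + 24 from numerator and denominator to get the reduced form.

(p^2 - 10p + 21)/(p - 8)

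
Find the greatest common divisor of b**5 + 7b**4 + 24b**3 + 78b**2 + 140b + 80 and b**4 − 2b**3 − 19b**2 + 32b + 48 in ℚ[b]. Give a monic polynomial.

Apply the Euclidean algorithm:
  b**5 + 7b**4 + 24b**3 + 78b**2 + 140b + 80 = (b + 9)(b**4 − 2b**3 − 19b**2 + 32b + 48) + (61b**3 + 217b**2 − 196b − 352)
  b**4 − 2b**3 − 19b**2 + 32b + 48 = ((1/61)b − 339/3721)(61b**3 + 217b**2 − 196b − 352) + ((14820/3721)b**2 + (74100/3721)b + 59280/3721)
  61b**3 + 217b**2 − 196b − 352 = ((226981/14820)b − 81862/3705)((14820/3721)b**2 + (74100/3721)b + 59280/3721) + (0)
Last nonzero remainder: (14820/3721)b**2 + (74100/3721)b + 59280/3721. Dividing through by 14820/3721 gives the monic gcd b**2 + 5b + 4.

b**2 + 5b + 4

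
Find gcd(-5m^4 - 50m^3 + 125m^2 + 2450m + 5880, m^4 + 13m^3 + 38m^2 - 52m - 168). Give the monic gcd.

By polynomial division,
  -5m^4 - 50m^3 + 125m^2 + 2450m + 5880 = (-5)(m^4 + 13m^3 + 38m^2 - 52m - 168) + (15m^3 + 315m^2 + 2190m + 5040)
  m^4 + 13m^3 + 38m^2 - 52m - 168 = ((1/15)m - 8/15)(15m^3 + 315m^2 + 2190m + 5040) + (60m^2 + 780m + 2520)
  15m^3 + 315m^2 + 2190m + 5040 = ((1/4)m + 2)(60m^2 + 780m + 2520) + (0)
Last nonzero remainder: 60m^2 + 780m + 2520. Dividing through by 60 gives the monic gcd m^2 + 13m + 42.

m^2 + 13m + 42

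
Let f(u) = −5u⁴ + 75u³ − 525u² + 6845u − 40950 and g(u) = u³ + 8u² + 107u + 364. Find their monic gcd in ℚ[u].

u² + 4u + 91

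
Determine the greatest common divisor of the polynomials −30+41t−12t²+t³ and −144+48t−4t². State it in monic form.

By polynomial division,
  t³−12t²+41t−30 = (−(1/4)t)(−4t²+48t−144) + (5t−30)
  −4t²+48t−144 = (−(4/5)t+24/5)(5t−30) + (0)
Last nonzero remainder: 5t−30. Dividing through by 5 gives the monic gcd t−6.

−6+t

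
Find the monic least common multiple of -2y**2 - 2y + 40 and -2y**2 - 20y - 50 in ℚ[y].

y**3 + 6y**2 - 15y - 100

By polynomial division,
  -2y**2 - 2y + 40 = (-2y**2 - 20y - 50) + (18y + 90)
  -2y**2 - 20y - 50 = (-(1/9)y - 5/9)(18y + 90) + (0)
Last nonzero remainder: 18y + 90. Dividing through by 18 gives the monic gcd y + 5.
Then lcm(f, g) = f·g / gcd(f, g); expanding and making the result monic gives the answer.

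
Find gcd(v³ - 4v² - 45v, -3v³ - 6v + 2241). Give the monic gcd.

By polynomial division,
  v³ - 4v² - 45v = (-1/3)(-3v³ - 6v + 2241) + (-4v² - 47v + 747)
  -3v³ - 6v + 2241 = ((3/4)v - 141/16)(-4v² - 47v + 747) + (-(15687/16)v + 141183/16)
  -4v² - 47v + 747 = ((64/15687)v + 16/189)(-(15687/16)v + 141183/16) + (0)
Last nonzero remainder: -(15687/16)v + 141183/16. Dividing through by -15687/16 gives the monic gcd v - 9.

v - 9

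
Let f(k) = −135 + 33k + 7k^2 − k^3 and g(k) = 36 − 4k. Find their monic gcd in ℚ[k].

−9 + k

By polynomial division,
  −k^3 + 7k^2 + 33k − 135 = ((1/4)k^2 + (1/2)k − 15/4)(−4k + 36) + (0)
Last nonzero remainder: −4k + 36. Dividing through by −4 gives the monic gcd k − 9.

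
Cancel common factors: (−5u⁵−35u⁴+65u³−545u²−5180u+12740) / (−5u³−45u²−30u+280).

(u³+2u²−9u+182)/(u+4)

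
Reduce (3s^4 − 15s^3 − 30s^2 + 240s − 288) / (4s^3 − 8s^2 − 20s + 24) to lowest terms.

Euclidean algorithm in ℚ[s]:
  3s^4 − 15s^3 − 30s^2 + 240s − 288 = ((3/4)s − 9/4)(4s^3 − 8s^2 − 20s + 24) + (−33s^2 + 177s − 234)
  4s^3 − 8s^2 − 20s + 24 = (−(4/33)s − 148/363)(−33s^2 + 177s − 234) + ((2880/121)s − 8640/121)
  −33s^2 + 177s − 234 = (−(1331/960)s + 1573/480)((2880/121)s − 8640/121) + (0)
Last nonzero remainder: (2880/121)s − 8640/121. Dividing through by 2880/121 gives the monic gcd s − 3.
Cancel s − 3 from numerator and denominator to get the reduced form.

(3s^3 − 6s^2 − 48s + 96)/(4s^2 + 4s − 8)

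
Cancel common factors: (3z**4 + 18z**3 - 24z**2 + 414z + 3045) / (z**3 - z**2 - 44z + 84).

(3z**3 - 3z**2 - 3z + 435)/(z**2 - 8z + 12)

Apply the Euclidean algorithm:
  3z**4 + 18z**3 - 24z**2 + 414z + 3045 = (3z + 21)(z**3 - z**2 - 44z + 84) + (129z**2 + 1086z + 1281)
  z**3 - z**2 - 44z + 84 = ((1/129)z - 135/1849)(129z**2 + 1086z + 1281) + ((46893/1849)z + 328251/1849)
  129z**2 + 1086z + 1281 = ((79507/15631)z + 112789/15631)((46893/1849)z + 328251/1849) + (0)
Last nonzero remainder: (46893/1849)z + 328251/1849. Dividing through by 46893/1849 gives the monic gcd z + 7.
Cancel z + 7 from numerator and denominator to get the reduced form.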